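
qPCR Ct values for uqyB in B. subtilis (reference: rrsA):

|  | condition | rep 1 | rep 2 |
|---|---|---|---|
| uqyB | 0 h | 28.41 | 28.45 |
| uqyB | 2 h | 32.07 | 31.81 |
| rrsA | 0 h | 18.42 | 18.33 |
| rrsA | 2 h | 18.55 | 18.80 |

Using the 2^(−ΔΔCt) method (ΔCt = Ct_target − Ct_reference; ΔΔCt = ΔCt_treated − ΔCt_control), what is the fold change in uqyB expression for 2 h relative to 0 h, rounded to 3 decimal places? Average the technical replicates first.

0.108

Mean Ct: uqyB 0 h 28.430; uqyB 2 h 31.940; rrsA 0 h 18.375; rrsA 2 h 18.675
ΔCt(0 h) = 28.430 − 18.375 = 10.055
ΔCt(2 h) = 31.940 − 18.675 = 13.265
ΔΔCt = 13.265 − 10.055 = 3.210
Fold change = 2^(−3.210) = 0.1081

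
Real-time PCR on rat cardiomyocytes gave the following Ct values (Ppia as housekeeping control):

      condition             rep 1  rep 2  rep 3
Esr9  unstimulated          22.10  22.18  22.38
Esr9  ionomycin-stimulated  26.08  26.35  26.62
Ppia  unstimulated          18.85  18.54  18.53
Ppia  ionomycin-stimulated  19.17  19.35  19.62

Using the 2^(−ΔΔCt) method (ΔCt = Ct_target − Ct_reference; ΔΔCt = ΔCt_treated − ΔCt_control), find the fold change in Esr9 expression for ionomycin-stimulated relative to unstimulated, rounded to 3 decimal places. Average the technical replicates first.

0.095

Mean Ct: Esr9 unstimulated 22.220; Esr9 ionomycin-stimulated 26.350; Ppia unstimulated 18.640; Ppia ionomycin-stimulated 19.380
ΔCt(unstimulated) = 22.220 − 18.640 = 3.580
ΔCt(ionomycin-stimulated) = 26.350 − 19.380 = 6.970
ΔΔCt = 6.970 − 3.580 = 3.390
Fold change = 2^(−3.390) = 0.0954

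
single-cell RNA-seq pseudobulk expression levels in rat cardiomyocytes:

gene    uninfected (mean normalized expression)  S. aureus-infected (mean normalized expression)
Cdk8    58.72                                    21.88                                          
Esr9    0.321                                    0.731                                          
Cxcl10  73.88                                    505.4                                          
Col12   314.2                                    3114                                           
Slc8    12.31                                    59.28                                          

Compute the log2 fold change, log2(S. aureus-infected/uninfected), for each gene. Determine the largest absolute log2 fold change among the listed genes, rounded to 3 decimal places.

log2(21.88/58.72) = -1.424  (Cdk8)
log2(0.731/0.321) = 1.187  (Esr9)
log2(505.4/73.88) = 2.774  (Cxcl10)
log2(3114/314.2) = 3.309  (Col12)
log2(59.28/12.31) = 2.268  (Slc8)
The largest magnitude belongs to Col12.

3.309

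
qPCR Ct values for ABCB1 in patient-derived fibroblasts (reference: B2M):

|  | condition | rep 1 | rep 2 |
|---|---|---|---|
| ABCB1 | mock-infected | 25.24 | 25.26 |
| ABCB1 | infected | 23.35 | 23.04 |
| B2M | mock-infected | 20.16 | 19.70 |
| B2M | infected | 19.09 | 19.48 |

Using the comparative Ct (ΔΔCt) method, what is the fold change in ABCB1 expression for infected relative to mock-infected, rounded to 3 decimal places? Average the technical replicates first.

Mean Ct: ABCB1 mock-infected 25.250; ABCB1 infected 23.195; B2M mock-infected 19.930; B2M infected 19.285
ΔCt(mock-infected) = 25.250 − 19.930 = 5.320
ΔCt(infected) = 23.195 − 19.285 = 3.910
ΔΔCt = 3.910 − 5.320 = -1.410
Fold change = 2^(−(-1.410)) = 2^1.410 = 2.6574

2.657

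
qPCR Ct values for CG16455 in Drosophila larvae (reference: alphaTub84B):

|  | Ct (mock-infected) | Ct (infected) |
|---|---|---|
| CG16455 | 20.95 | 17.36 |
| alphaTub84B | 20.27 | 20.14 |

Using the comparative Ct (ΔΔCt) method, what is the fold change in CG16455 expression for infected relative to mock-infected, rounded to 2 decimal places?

ΔCt(mock-infected) = 20.950 − 20.270 = 0.680
ΔCt(infected) = 17.360 − 20.140 = -2.780
ΔΔCt = -2.780 − 0.680 = -3.460
Fold change = 2^(−(-3.460)) = 2^3.460 = 11.004

11.00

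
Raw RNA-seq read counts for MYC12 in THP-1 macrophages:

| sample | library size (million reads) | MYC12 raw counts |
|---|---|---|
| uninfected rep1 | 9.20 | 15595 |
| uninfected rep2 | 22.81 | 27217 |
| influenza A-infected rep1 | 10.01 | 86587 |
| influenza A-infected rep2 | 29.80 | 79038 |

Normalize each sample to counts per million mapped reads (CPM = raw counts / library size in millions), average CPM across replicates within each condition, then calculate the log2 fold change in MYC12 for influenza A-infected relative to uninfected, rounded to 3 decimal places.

CPM(uninfected rep1) = 15595 / 9.20 = 1695.1087
CPM(uninfected rep2) = 27217 / 22.81 = 1193.2047
CPM(influenza A-infected rep1) = 86587 / 10.01 = 8650.0500
CPM(influenza A-infected rep2) = 79038 / 29.80 = 2652.2819
mean CPM(uninfected) = 1444.1567; mean CPM(influenza A-infected) = 5651.1659
Fold change = 5651.1659 / 1444.1567 = 3.91313
log2(3.91313) = 1.9683

1.968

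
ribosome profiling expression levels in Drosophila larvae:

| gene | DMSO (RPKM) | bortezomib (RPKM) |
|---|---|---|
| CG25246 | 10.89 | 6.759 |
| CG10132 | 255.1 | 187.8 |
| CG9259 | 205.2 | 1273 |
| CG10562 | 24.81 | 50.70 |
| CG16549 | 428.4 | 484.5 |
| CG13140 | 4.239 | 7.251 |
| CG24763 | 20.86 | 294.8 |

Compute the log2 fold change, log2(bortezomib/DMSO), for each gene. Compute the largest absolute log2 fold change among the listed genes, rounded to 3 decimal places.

3.821

log2(6.759/10.89) = -0.688  (CG25246)
log2(187.8/255.1) = -0.442  (CG10132)
log2(1273/205.2) = 2.633  (CG9259)
log2(50.70/24.81) = 1.031  (CG10562)
log2(484.5/428.4) = 0.178  (CG16549)
log2(7.251/4.239) = 0.774  (CG13140)
log2(294.8/20.86) = 3.821  (CG24763)
The largest magnitude belongs to CG24763.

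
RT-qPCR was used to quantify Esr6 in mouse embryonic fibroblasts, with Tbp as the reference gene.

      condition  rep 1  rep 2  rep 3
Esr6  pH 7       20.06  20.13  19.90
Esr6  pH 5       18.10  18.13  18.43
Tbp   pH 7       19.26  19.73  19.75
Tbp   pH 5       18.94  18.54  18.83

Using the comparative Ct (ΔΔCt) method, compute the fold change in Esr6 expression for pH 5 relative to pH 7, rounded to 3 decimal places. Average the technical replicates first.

2.000

Mean Ct: Esr6 pH 7 20.030; Esr6 pH 5 18.220; Tbp pH 7 19.580; Tbp pH 5 18.770
ΔCt(pH 7) = 20.030 − 19.580 = 0.450
ΔCt(pH 5) = 18.220 − 18.770 = -0.550
ΔΔCt = -0.550 − 0.450 = -1.000
Fold change = 2^(−(-1.000)) = 2^1.000 = 2.0000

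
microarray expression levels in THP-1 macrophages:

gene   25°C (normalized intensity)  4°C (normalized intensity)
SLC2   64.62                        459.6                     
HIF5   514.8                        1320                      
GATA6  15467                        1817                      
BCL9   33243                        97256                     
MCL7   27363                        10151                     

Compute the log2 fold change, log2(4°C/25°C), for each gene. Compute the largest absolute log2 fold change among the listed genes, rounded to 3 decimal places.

3.090

log2(459.6/64.62) = 2.830  (SLC2)
log2(1320/514.8) = 1.358  (HIF5)
log2(1817/15467) = -3.090  (GATA6)
log2(97256/33243) = 1.549  (BCL9)
log2(10151/27363) = -1.431  (MCL7)
The largest magnitude belongs to GATA6.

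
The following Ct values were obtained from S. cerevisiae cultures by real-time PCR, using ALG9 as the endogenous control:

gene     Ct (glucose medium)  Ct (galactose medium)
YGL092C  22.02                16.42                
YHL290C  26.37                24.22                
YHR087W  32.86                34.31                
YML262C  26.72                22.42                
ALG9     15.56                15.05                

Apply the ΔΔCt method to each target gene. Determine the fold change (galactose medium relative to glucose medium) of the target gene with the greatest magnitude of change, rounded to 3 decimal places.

YGL092C: ΔΔCt = (16.42−15.05) − (22.02−15.56) = 1.37 − 6.46 = -5.09; fold change = 2^5.09 = 34.060
YHL290C: ΔΔCt = (24.22−15.05) − (26.37−15.56) = 9.17 − 10.81 = -1.64; fold change = 2^1.64 = 3.117
YHR087W: ΔΔCt = (34.31−15.05) − (32.86−15.56) = 19.26 − 17.30 = 1.96; fold change = 2^-1.96 = 0.257
YML262C: ΔΔCt = (22.42−15.05) − (26.72−15.56) = 7.37 − 11.16 = -3.79; fold change = 2^3.79 = 13.833
YGL092C has the largest |ΔΔCt| = 5.09.

34.060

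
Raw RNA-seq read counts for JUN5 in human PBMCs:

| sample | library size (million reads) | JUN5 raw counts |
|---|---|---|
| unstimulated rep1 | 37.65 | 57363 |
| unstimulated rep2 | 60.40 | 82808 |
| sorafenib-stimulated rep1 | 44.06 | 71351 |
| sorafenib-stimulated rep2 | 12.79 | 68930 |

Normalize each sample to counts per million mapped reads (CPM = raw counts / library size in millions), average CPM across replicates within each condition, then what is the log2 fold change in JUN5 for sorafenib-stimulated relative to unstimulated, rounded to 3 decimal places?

1.276

CPM(unstimulated rep1) = 57363 / 37.65 = 1523.5857
CPM(unstimulated rep2) = 82808 / 60.40 = 1370.9934
CPM(sorafenib-stimulated rep1) = 71351 / 44.06 = 1619.4054
CPM(sorafenib-stimulated rep2) = 68930 / 12.79 = 5389.3667
mean CPM(unstimulated) = 1447.2895; mean CPM(sorafenib-stimulated) = 3504.3860
Fold change = 3504.3860 / 1447.2895 = 2.42134
log2(2.42134) = 1.2758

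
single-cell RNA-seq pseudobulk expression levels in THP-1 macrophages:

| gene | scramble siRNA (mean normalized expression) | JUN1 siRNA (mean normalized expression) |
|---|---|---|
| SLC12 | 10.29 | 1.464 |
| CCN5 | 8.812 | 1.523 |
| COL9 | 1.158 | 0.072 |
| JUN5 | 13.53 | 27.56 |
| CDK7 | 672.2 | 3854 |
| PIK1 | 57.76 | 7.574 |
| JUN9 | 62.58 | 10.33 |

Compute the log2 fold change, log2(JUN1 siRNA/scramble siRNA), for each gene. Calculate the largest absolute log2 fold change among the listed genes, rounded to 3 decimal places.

4.007

log2(1.464/10.29) = -2.813  (SLC12)
log2(1.523/8.812) = -2.533  (CCN5)
log2(0.072/1.158) = -4.007  (COL9)
log2(27.56/13.53) = 1.026  (JUN5)
log2(3854/672.2) = 2.519  (CDK7)
log2(7.574/57.76) = -2.931  (PIK1)
log2(10.33/62.58) = -2.599  (JUN9)
The largest magnitude belongs to COL9.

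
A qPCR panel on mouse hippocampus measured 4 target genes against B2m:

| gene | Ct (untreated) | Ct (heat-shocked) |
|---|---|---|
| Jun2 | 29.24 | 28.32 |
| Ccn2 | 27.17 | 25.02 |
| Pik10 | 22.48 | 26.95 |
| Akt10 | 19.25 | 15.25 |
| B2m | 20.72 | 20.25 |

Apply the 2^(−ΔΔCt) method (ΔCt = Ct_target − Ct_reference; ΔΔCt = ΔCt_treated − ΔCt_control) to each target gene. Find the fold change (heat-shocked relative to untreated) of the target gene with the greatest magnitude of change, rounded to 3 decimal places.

Jun2: ΔΔCt = (28.32−20.25) − (29.24−20.72) = 8.07 − 8.52 = -0.45; fold change = 2^0.45 = 1.366
Ccn2: ΔΔCt = (25.02−20.25) − (27.17−20.72) = 4.77 − 6.45 = -1.68; fold change = 2^1.68 = 3.204
Pik10: ΔΔCt = (26.95−20.25) − (22.48−20.72) = 6.70 − 1.76 = 4.94; fold change = 2^-4.94 = 0.033
Akt10: ΔΔCt = (15.25−20.25) − (19.25−20.72) = -5.00 − (-1.47) = -3.53; fold change = 2^3.53 = 11.551
Pik10 has the largest |ΔΔCt| = 4.94.

0.033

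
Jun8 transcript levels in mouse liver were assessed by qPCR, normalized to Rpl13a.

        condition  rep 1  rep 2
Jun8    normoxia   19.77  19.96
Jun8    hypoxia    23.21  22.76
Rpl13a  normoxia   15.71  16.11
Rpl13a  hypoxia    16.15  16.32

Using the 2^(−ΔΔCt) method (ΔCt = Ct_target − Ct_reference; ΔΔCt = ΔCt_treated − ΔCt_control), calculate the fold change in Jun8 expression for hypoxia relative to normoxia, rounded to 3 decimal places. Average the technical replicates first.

Mean Ct: Jun8 normoxia 19.865; Jun8 hypoxia 22.985; Rpl13a normoxia 15.910; Rpl13a hypoxia 16.235
ΔCt(normoxia) = 19.865 − 15.910 = 3.955
ΔCt(hypoxia) = 22.985 − 16.235 = 6.750
ΔΔCt = 6.750 − 3.955 = 2.795
Fold change = 2^(−2.795) = 0.1441

0.144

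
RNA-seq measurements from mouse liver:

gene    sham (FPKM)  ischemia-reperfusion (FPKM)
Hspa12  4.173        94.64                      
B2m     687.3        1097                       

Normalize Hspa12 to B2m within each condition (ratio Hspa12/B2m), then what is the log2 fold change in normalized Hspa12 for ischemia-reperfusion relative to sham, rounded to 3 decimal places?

3.829

Hspa12/B2m (sham) = 4.173 / 687.3 = 0.0060716
Hspa12/B2m (ischemia-reperfusion) = 94.64 / 1097 = 0.086272
Fold change = 0.086272 / 0.0060716 = 14.2091
log2(14.2091) = 3.8287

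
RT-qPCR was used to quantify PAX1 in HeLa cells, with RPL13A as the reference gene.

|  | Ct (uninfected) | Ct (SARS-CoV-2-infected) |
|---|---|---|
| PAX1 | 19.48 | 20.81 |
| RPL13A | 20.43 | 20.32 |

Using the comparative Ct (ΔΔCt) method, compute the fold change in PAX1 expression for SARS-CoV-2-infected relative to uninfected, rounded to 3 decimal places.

0.369

ΔCt(uninfected) = 19.480 − 20.430 = -0.950
ΔCt(SARS-CoV-2-infected) = 20.810 − 20.320 = 0.490
ΔΔCt = 0.490 − (-0.950) = 1.440
Fold change = 2^(−1.440) = 0.3686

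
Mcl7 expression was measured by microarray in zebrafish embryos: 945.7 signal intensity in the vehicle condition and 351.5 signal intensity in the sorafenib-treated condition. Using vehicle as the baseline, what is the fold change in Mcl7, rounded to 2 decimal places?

Fold change = 351.5 / 945.7 = 0.372
Mcl7 is downregulated.

0.37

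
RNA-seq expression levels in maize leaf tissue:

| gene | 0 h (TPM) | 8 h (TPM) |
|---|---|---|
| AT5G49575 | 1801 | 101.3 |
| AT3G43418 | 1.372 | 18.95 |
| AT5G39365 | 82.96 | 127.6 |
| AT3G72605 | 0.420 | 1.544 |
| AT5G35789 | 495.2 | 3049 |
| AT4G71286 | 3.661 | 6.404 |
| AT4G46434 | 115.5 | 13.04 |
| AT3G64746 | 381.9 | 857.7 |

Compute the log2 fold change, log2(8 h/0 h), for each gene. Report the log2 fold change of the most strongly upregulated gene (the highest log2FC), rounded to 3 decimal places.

log2(101.3/1801) = -4.152  (AT5G49575)
log2(18.95/1.372) = 3.788  (AT3G43418)
log2(127.6/82.96) = 0.621  (AT5G39365)
log2(1.544/0.420) = 1.878  (AT3G72605)
log2(3049/495.2) = 2.622  (AT5G35789)
log2(6.404/3.661) = 0.807  (AT4G71286)
log2(13.04/115.5) = -3.147  (AT4G46434)
log2(857.7/381.9) = 1.167  (AT3G64746)
AT3G43418 is most strongly upregulated.

3.788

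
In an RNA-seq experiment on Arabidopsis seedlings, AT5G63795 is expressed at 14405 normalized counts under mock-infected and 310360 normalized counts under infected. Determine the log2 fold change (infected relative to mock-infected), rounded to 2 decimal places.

4.43

Fold change = 310360 / 14405 = 21.5453
log2(21.5453) = 4.429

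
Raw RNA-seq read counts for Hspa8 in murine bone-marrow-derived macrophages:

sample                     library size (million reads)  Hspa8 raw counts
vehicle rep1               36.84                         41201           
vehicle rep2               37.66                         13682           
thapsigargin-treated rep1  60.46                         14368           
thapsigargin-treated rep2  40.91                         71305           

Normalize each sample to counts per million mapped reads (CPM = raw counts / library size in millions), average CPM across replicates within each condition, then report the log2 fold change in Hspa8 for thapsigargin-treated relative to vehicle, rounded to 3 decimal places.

CPM(vehicle rep1) = 41201 / 36.84 = 1118.3768
CPM(vehicle rep2) = 13682 / 37.66 = 363.3032
CPM(thapsigargin-treated rep1) = 14368 / 60.46 = 237.6447
CPM(thapsigargin-treated rep2) = 71305 / 40.91 = 1742.9724
mean CPM(vehicle) = 740.8400; mean CPM(thapsigargin-treated) = 990.3086
Fold change = 990.3086 / 740.8400 = 1.33674
log2(1.33674) = 0.4187

0.419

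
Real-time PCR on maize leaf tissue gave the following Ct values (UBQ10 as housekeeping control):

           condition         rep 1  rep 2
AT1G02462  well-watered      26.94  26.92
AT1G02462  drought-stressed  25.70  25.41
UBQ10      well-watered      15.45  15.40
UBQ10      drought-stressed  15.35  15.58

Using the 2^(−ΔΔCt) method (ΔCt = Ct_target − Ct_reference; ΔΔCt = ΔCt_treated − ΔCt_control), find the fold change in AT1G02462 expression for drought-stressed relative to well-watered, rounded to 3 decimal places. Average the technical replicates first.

Mean Ct: AT1G02462 well-watered 26.930; AT1G02462 drought-stressed 25.555; UBQ10 well-watered 15.425; UBQ10 drought-stressed 15.465
ΔCt(well-watered) = 26.930 − 15.425 = 11.505
ΔCt(drought-stressed) = 25.555 − 15.465 = 10.090
ΔΔCt = 10.090 − 11.505 = -1.415
Fold change = 2^(−(-1.415)) = 2^1.415 = 2.6666

2.667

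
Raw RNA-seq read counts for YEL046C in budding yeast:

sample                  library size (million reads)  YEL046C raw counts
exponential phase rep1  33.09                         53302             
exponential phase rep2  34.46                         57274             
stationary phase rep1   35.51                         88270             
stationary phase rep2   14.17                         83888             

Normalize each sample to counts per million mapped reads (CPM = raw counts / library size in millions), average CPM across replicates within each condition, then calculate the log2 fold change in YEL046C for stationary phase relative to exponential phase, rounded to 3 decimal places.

CPM(exponential phase rep1) = 53302 / 33.09 = 1610.8190
CPM(exponential phase rep2) = 57274 / 34.46 = 1662.0429
CPM(stationary phase rep1) = 88270 / 35.51 = 2485.7787
CPM(stationary phase rep2) = 83888 / 14.17 = 5920.1129
mean CPM(exponential phase) = 1636.4310; mean CPM(stationary phase) = 4202.9458
Fold change = 4202.9458 / 1636.4310 = 2.56836
log2(2.56836) = 1.3608

1.361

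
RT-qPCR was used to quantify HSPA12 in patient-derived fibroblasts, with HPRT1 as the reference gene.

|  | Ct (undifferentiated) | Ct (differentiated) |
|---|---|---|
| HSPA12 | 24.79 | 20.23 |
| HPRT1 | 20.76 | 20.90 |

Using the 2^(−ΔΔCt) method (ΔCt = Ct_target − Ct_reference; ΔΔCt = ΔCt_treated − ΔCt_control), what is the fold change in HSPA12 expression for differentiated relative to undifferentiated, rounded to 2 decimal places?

25.99

ΔCt(undifferentiated) = 24.790 − 20.760 = 4.030
ΔCt(differentiated) = 20.230 − 20.900 = -0.670
ΔΔCt = -0.670 − 4.030 = -4.700
Fold change = 2^(−(-4.700)) = 2^4.700 = 25.992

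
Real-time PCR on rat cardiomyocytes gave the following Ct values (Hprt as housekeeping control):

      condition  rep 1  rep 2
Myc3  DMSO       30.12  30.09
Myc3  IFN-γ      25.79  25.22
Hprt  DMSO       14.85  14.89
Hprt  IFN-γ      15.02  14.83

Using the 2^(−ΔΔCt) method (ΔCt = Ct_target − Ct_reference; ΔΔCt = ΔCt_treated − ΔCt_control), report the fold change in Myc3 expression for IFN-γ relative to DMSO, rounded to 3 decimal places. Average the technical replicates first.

Mean Ct: Myc3 DMSO 30.105; Myc3 IFN-γ 25.505; Hprt DMSO 14.870; Hprt IFN-γ 14.925
ΔCt(DMSO) = 30.105 − 14.870 = 15.235
ΔCt(IFN-γ) = 25.505 − 14.925 = 10.580
ΔΔCt = 10.580 − 15.235 = -4.655
Fold change = 2^(−(-4.655)) = 2^4.655 = 25.1939

25.194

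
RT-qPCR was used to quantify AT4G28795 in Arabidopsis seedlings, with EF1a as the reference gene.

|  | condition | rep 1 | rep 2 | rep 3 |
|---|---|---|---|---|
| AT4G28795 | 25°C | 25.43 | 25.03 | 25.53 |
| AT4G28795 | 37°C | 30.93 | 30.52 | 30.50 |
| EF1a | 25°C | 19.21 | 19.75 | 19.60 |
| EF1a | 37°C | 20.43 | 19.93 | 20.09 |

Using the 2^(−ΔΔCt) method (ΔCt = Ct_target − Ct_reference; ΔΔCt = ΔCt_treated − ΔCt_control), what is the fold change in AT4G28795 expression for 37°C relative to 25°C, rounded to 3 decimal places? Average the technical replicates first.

0.039

Mean Ct: AT4G28795 25°C 25.330; AT4G28795 37°C 30.650; EF1a 25°C 19.520; EF1a 37°C 20.150
ΔCt(25°C) = 25.330 − 19.520 = 5.810
ΔCt(37°C) = 30.650 − 20.150 = 10.500
ΔΔCt = 10.500 − 5.810 = 4.690
Fold change = 2^(−4.690) = 0.0387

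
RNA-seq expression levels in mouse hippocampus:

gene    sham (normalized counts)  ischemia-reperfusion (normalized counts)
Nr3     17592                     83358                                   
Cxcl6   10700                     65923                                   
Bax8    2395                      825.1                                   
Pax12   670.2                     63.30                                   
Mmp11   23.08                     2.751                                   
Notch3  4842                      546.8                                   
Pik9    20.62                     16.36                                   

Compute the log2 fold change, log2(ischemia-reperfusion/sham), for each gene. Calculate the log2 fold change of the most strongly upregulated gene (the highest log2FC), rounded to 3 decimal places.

2.623

log2(83358/17592) = 2.244  (Nr3)
log2(65923/10700) = 2.623  (Cxcl6)
log2(825.1/2395) = -1.537  (Bax8)
log2(63.30/670.2) = -3.404  (Pax12)
log2(2.751/23.08) = -3.069  (Mmp11)
log2(546.8/4842) = -3.147  (Notch3)
log2(16.36/20.62) = -0.334  (Pik9)
Cxcl6 is most strongly upregulated.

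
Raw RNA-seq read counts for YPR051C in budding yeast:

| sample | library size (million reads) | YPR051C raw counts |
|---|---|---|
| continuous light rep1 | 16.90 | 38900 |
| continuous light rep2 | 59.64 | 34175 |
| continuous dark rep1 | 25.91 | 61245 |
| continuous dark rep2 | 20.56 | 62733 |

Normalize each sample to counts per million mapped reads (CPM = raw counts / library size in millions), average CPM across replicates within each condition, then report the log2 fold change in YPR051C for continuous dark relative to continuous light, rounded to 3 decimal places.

0.913

CPM(continuous light rep1) = 38900 / 16.90 = 2301.7751
CPM(continuous light rep2) = 34175 / 59.64 = 573.0215
CPM(continuous dark rep1) = 61245 / 25.91 = 2363.7592
CPM(continuous dark rep2) = 62733 / 20.56 = 3051.2160
mean CPM(continuous light) = 1437.3983; mean CPM(continuous dark) = 2707.4876
Fold change = 2707.4876 / 1437.3983 = 1.88360
log2(1.88360) = 0.9135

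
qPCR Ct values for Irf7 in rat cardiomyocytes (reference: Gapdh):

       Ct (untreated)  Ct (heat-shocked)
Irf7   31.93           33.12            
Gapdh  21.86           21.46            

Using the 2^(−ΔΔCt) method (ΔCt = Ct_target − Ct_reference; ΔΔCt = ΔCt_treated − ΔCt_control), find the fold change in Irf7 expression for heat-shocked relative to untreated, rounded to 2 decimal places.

0.33

ΔCt(untreated) = 31.930 − 21.860 = 10.070
ΔCt(heat-shocked) = 33.120 − 21.460 = 11.660
ΔΔCt = 11.660 − 10.070 = 1.590
Fold change = 2^(−1.590) = 0.332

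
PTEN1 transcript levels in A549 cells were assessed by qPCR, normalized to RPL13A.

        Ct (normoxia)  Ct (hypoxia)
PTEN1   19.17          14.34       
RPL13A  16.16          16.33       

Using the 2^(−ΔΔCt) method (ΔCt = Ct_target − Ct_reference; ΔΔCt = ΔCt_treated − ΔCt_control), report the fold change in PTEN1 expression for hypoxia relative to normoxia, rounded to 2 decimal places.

32.00

ΔCt(normoxia) = 19.170 − 16.160 = 3.010
ΔCt(hypoxia) = 14.340 − 16.330 = -1.990
ΔΔCt = -1.990 − 3.010 = -5.000
Fold change = 2^(−(-5.000)) = 2^5.000 = 32.000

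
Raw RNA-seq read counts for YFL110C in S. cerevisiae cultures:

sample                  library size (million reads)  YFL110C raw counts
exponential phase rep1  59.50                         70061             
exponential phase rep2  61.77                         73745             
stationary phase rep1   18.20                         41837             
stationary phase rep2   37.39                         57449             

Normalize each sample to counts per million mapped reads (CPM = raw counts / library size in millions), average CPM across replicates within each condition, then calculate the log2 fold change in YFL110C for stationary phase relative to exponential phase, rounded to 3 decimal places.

0.694

CPM(exponential phase rep1) = 70061 / 59.50 = 1177.4958
CPM(exponential phase rep2) = 73745 / 61.77 = 1193.8643
CPM(stationary phase rep1) = 41837 / 18.20 = 2298.7363
CPM(stationary phase rep2) = 57449 / 37.39 = 1536.4803
mean CPM(exponential phase) = 1185.6801; mean CPM(stationary phase) = 1917.6083
Fold change = 1917.6083 / 1185.6801 = 1.61731
log2(1.61731) = 0.6936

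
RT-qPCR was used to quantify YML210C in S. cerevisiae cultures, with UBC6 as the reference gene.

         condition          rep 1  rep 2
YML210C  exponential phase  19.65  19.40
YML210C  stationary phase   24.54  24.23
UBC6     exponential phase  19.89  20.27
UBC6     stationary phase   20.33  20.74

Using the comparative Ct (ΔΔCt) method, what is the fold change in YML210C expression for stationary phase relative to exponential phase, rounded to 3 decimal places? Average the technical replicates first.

Mean Ct: YML210C exponential phase 19.525; YML210C stationary phase 24.385; UBC6 exponential phase 20.080; UBC6 stationary phase 20.535
ΔCt(exponential phase) = 19.525 − 20.080 = -0.555
ΔCt(stationary phase) = 24.385 − 20.535 = 3.850
ΔΔCt = 3.850 − (-0.555) = 4.405
Fold change = 2^(−4.405) = 0.0472

0.047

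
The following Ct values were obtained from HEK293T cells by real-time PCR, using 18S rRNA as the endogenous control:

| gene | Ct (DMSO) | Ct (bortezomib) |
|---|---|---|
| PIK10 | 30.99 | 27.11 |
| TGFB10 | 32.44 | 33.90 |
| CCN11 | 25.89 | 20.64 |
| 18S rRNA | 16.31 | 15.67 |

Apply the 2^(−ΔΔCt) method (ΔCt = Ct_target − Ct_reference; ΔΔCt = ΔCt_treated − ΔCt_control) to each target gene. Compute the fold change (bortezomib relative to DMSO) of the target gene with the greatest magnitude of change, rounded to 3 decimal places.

PIK10: ΔΔCt = (27.11−15.67) − (30.99−16.31) = 11.44 − 14.68 = -3.24; fold change = 2^3.24 = 9.448
TGFB10: ΔΔCt = (33.90−15.67) − (32.44−16.31) = 18.23 − 16.13 = 2.10; fold change = 2^-2.10 = 0.233
CCN11: ΔΔCt = (20.64−15.67) − (25.89−16.31) = 4.97 − 9.58 = -4.61; fold change = 2^4.61 = 24.420
CCN11 has the largest |ΔΔCt| = 4.61.

24.420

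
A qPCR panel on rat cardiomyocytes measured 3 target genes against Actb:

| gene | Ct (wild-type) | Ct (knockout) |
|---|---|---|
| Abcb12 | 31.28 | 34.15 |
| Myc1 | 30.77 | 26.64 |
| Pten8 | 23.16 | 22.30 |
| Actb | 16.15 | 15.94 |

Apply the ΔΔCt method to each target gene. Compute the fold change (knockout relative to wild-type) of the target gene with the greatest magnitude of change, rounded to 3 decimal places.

Abcb12: ΔΔCt = (34.15−15.94) − (31.28−16.15) = 18.21 − 15.13 = 3.08; fold change = 2^-3.08 = 0.118
Myc1: ΔΔCt = (26.64−15.94) − (30.77−16.15) = 10.70 − 14.62 = -3.92; fold change = 2^3.92 = 15.137
Pten8: ΔΔCt = (22.30−15.94) − (23.16−16.15) = 6.36 − 7.01 = -0.65; fold change = 2^0.65 = 1.569
Myc1 has the largest |ΔΔCt| = 3.92.

15.137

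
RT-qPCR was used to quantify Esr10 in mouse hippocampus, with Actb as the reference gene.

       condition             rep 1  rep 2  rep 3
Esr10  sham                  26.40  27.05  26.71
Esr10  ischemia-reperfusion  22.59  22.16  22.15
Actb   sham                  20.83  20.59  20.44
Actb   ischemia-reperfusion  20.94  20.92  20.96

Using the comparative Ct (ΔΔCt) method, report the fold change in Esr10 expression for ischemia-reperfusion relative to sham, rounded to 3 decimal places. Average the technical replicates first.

Mean Ct: Esr10 sham 26.720; Esr10 ischemia-reperfusion 22.300; Actb sham 20.620; Actb ischemia-reperfusion 20.940
ΔCt(sham) = 26.720 − 20.620 = 6.100
ΔCt(ischemia-reperfusion) = 22.300 − 20.940 = 1.360
ΔΔCt = 1.360 − 6.100 = -4.740
Fold change = 2^(−(-4.740)) = 2^4.740 = 26.7228

26.723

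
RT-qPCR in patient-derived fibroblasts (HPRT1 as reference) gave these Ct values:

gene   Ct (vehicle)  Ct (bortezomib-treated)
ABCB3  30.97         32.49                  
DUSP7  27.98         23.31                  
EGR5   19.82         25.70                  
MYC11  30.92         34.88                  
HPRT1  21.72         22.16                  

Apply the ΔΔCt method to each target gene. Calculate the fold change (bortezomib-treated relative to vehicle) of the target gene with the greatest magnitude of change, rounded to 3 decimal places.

0.023

ABCB3: ΔΔCt = (32.49−22.16) − (30.97−21.72) = 10.33 − 9.25 = 1.08; fold change = 2^-1.08 = 0.473
DUSP7: ΔΔCt = (23.31−22.16) − (27.98−21.72) = 1.15 − 6.26 = -5.11; fold change = 2^5.11 = 34.535
EGR5: ΔΔCt = (25.70−22.16) − (19.82−21.72) = 3.54 − (-1.90) = 5.44; fold change = 2^-5.44 = 0.023
MYC11: ΔΔCt = (34.88−22.16) − (30.92−21.72) = 12.72 − 9.20 = 3.52; fold change = 2^-3.52 = 0.087
EGR5 has the largest |ΔΔCt| = 5.44.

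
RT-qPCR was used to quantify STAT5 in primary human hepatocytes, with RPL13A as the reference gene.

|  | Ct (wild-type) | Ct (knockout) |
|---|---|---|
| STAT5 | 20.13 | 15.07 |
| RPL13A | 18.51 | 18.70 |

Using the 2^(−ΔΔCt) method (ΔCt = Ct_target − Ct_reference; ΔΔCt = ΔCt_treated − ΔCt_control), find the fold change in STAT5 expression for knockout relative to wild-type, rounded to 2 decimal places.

38.05

ΔCt(wild-type) = 20.130 − 18.510 = 1.620
ΔCt(knockout) = 15.070 − 18.700 = -3.630
ΔΔCt = -3.630 − 1.620 = -5.250
Fold change = 2^(−(-5.250)) = 2^5.250 = 38.055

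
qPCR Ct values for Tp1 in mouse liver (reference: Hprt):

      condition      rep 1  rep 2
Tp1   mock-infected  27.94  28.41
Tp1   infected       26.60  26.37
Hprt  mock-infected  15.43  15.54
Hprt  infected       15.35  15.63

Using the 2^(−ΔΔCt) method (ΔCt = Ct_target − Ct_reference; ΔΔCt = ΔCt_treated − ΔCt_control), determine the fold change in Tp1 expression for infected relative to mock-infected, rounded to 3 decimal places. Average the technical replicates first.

3.238

Mean Ct: Tp1 mock-infected 28.175; Tp1 infected 26.485; Hprt mock-infected 15.485; Hprt infected 15.490
ΔCt(mock-infected) = 28.175 − 15.485 = 12.690
ΔCt(infected) = 26.485 − 15.490 = 10.995
ΔΔCt = 10.995 − 12.690 = -1.695
Fold change = 2^(−(-1.695)) = 2^1.695 = 3.2378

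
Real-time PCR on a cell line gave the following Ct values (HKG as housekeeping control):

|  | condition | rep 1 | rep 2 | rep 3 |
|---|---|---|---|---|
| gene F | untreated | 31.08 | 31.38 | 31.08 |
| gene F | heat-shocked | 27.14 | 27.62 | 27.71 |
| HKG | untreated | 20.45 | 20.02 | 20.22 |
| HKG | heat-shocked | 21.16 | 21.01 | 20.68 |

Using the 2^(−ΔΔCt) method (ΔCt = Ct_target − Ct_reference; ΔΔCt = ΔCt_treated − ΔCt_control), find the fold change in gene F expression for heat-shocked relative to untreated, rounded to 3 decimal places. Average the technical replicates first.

21.259

Mean Ct: gene F untreated 31.180; gene F heat-shocked 27.490; HKG untreated 20.230; HKG heat-shocked 20.950
ΔCt(untreated) = 31.180 − 20.230 = 10.950
ΔCt(heat-shocked) = 27.490 − 20.950 = 6.540
ΔΔCt = 6.540 − 10.950 = -4.410
Fold change = 2^(−(-4.410)) = 2^4.410 = 21.2590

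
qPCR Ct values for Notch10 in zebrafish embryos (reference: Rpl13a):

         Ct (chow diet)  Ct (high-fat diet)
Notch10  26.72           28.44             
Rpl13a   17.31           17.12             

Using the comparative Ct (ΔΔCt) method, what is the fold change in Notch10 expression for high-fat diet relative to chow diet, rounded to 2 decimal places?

ΔCt(chow diet) = 26.720 − 17.310 = 9.410
ΔCt(high-fat diet) = 28.440 − 17.120 = 11.320
ΔΔCt = 11.320 − 9.410 = 1.910
Fold change = 2^(−1.910) = 0.266

0.27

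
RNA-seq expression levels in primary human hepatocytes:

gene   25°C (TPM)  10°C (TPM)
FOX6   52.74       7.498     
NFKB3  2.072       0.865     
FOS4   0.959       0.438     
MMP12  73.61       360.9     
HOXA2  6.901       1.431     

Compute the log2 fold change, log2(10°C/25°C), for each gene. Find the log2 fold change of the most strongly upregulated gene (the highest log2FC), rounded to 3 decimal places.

log2(7.498/52.74) = -2.814  (FOX6)
log2(0.865/2.072) = -1.260  (NFKB3)
log2(0.438/0.959) = -1.131  (FOS4)
log2(360.9/73.61) = 2.294  (MMP12)
log2(1.431/6.901) = -2.270  (HOXA2)
MMP12 is most strongly upregulated.

2.294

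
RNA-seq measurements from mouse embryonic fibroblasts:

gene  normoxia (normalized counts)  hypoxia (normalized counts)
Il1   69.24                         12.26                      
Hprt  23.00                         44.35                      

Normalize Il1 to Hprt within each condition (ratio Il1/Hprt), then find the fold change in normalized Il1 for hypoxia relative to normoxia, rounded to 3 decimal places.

Il1/Hprt (normoxia) = 69.24 / 23.00 = 3.0104
Il1/Hprt (hypoxia) = 12.26 / 44.35 = 0.27644
Fold change = 0.27644 / 3.0104 = 0.0918

0.092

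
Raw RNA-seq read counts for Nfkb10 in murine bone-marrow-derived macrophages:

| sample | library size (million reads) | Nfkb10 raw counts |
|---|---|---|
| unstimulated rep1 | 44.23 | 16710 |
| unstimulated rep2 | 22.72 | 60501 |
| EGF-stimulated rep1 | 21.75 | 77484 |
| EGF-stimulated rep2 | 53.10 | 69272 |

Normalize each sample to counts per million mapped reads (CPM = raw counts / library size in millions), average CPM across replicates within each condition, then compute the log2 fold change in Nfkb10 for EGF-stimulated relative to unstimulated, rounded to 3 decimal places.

0.679

CPM(unstimulated rep1) = 16710 / 44.23 = 377.7979
CPM(unstimulated rep2) = 60501 / 22.72 = 2662.8961
CPM(EGF-stimulated rep1) = 77484 / 21.75 = 3562.4828
CPM(EGF-stimulated rep2) = 69272 / 53.10 = 1304.5574
mean CPM(unstimulated) = 1520.3470; mean CPM(EGF-stimulated) = 2433.5201
Fold change = 2433.5201 / 1520.3470 = 1.60063
log2(1.60063) = 0.6786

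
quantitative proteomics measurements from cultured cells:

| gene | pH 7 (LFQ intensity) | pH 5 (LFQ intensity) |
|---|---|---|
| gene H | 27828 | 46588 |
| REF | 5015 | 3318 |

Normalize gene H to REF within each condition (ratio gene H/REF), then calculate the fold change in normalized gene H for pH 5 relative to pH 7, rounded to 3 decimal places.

2.530

gene H/REF (pH 7) = 27828 / 5015 = 5.549
gene H/REF (pH 5) = 46588 / 3318 = 14.041
Fold change = 14.041 / 5.549 = 2.5304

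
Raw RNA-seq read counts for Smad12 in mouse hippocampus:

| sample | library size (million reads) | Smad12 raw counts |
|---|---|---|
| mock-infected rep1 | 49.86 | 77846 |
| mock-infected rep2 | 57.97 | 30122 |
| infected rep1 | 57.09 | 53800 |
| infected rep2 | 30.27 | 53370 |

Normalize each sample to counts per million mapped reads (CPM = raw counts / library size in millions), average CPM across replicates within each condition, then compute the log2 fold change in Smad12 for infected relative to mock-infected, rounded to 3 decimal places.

CPM(mock-infected rep1) = 77846 / 49.86 = 1561.2916
CPM(mock-infected rep2) = 30122 / 57.97 = 519.6136
CPM(infected rep1) = 53800 / 57.09 = 942.3717
CPM(infected rep2) = 53370 / 30.27 = 1763.1318
mean CPM(mock-infected) = 1040.4526; mean CPM(infected) = 1352.7518
Fold change = 1352.7518 / 1040.4526 = 1.30016
log2(1.30016) = 0.3787

0.379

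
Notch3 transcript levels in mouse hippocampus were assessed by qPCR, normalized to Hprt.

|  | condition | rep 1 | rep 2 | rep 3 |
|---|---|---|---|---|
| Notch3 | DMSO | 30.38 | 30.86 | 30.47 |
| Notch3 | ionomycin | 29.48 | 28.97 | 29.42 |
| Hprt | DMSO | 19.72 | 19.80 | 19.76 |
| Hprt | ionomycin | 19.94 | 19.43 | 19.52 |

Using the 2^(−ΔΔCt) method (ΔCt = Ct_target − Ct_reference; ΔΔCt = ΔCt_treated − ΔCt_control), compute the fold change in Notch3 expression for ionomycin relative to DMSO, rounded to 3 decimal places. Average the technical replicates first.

2.219

Mean Ct: Notch3 DMSO 30.570; Notch3 ionomycin 29.290; Hprt DMSO 19.760; Hprt ionomycin 19.630
ΔCt(DMSO) = 30.570 − 19.760 = 10.810
ΔCt(ionomycin) = 29.290 − 19.630 = 9.660
ΔΔCt = 9.660 − 10.810 = -1.150
Fold change = 2^(−(-1.150)) = 2^1.150 = 2.2191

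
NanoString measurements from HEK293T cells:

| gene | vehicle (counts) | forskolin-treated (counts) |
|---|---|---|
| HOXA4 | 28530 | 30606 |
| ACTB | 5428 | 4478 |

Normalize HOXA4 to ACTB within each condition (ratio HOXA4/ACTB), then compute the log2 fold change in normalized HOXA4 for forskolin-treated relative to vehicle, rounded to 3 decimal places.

HOXA4/ACTB (vehicle) = 28530 / 5428 = 5.2561
HOXA4/ACTB (forskolin-treated) = 30606 / 4478 = 6.8347
Fold change = 6.8347 / 5.2561 = 1.3004
log2(1.3004) = 0.3789

0.379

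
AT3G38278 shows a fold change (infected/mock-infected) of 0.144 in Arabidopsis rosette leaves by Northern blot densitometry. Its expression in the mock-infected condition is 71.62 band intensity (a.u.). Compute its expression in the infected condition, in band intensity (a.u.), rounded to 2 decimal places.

infected expression = 71.62 × 0.144 = 10.31

10.31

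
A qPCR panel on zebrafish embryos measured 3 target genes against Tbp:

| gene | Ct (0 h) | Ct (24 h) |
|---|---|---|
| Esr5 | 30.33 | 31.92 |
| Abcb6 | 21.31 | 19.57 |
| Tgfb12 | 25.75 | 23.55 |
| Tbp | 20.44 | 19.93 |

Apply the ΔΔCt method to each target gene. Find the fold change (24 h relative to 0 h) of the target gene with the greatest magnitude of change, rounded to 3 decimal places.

0.233

Esr5: ΔΔCt = (31.92−19.93) − (30.33−20.44) = 11.99 − 9.89 = 2.10; fold change = 2^-2.10 = 0.233
Abcb6: ΔΔCt = (19.57−19.93) − (21.31−20.44) = -0.36 − 0.87 = -1.23; fold change = 2^1.23 = 2.346
Tgfb12: ΔΔCt = (23.55−19.93) − (25.75−20.44) = 3.62 − 5.31 = -1.69; fold change = 2^1.69 = 3.227
Esr5 has the largest |ΔΔCt| = 2.10.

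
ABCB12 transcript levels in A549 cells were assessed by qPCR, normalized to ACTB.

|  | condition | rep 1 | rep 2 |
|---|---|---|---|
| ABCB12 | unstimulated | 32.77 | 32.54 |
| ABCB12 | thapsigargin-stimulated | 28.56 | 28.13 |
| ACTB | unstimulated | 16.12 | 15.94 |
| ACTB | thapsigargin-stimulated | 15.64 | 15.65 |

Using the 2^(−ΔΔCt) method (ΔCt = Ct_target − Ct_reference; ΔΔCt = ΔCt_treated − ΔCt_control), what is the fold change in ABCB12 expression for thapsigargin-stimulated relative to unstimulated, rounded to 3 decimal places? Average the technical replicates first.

15.189

Mean Ct: ABCB12 unstimulated 32.655; ABCB12 thapsigargin-stimulated 28.345; ACTB unstimulated 16.030; ACTB thapsigargin-stimulated 15.645
ΔCt(unstimulated) = 32.655 − 16.030 = 16.625
ΔCt(thapsigargin-stimulated) = 28.345 − 15.645 = 12.700
ΔΔCt = 12.700 − 16.625 = -3.925
Fold change = 2^(−(-3.925)) = 2^3.925 = 15.1895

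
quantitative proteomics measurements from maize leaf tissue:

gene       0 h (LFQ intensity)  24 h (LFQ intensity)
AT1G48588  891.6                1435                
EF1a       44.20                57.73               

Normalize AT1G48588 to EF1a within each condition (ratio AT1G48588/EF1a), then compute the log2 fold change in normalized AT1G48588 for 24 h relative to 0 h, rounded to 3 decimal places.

0.301

AT1G48588/EF1a (0 h) = 891.6 / 44.20 = 20.172
AT1G48588/EF1a (24 h) = 1435 / 57.73 = 24.857
Fold change = 24.857 / 20.172 = 1.2323
log2(1.2323) = 0.3013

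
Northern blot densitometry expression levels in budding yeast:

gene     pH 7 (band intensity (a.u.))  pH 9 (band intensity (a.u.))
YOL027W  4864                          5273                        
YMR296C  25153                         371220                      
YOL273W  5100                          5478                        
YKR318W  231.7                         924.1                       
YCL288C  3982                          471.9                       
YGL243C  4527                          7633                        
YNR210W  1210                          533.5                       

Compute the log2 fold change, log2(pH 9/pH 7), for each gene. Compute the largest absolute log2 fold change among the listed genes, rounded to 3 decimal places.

log2(5273/4864) = 0.116  (YOL027W)
log2(371220/25153) = 3.883  (YMR296C)
log2(5478/5100) = 0.103  (YOL273W)
log2(924.1/231.7) = 1.996  (YKR318W)
log2(471.9/3982) = -3.077  (YCL288C)
log2(7633/4527) = 0.754  (YGL243C)
log2(533.5/1210) = -1.181  (YNR210W)
The largest magnitude belongs to YMR296C.

3.883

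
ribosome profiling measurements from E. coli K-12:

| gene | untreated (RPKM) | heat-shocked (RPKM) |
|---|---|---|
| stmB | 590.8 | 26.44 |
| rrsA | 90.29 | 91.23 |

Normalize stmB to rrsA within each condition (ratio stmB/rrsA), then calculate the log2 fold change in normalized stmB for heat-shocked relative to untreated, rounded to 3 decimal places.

stmB/rrsA (untreated) = 590.8 / 90.29 = 6.5434
stmB/rrsA (heat-shocked) = 26.44 / 91.23 = 0.28982
Fold change = 0.28982 / 6.5434 = 0.0443
log2(0.0443) = -4.4968

-4.497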